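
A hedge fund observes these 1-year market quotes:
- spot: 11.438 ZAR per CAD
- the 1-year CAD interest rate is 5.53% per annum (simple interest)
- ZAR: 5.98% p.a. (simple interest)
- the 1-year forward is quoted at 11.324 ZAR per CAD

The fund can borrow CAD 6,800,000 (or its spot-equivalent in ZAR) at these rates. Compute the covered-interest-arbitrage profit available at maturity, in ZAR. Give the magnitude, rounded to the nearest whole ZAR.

ZAR 1,168,071

T = 1 year.
Invest the CAD and cover forward: 6,800,000 × 1.055300 × 11.324 = ZAR 81,261,476.96.
Convert at spot and invest in ZAR: 6,800,000 × 11.438 × 1.059800 = ZAR 82,429,548.32.
The quoted forward undervalues CAD, so borrow CAD, convert to ZAR at spot, deposit the ZAR at 5.98%, and buy CAD forward at 11.324 to cover the loan.
Profit = 82,429,548.32 − 81,261,476.96 = ZAR 1,168,071.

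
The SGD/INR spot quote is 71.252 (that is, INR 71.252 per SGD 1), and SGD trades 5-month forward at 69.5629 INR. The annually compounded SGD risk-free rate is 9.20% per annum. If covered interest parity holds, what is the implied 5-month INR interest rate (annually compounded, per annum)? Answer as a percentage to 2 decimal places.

T = 5/12 years.
By CIP, F/S equals the INR-to-SGD growth ratio: 69.5629/71.252 = 0.9762940.
The SGD side grows by (1 + 0.0920)^(5/12) = 1.0373519.
Hence g_INR = 1.0127604.
Annualise: 1.0127604^(12/5) − 1 = 0.030899 = 3.09%.

3.09%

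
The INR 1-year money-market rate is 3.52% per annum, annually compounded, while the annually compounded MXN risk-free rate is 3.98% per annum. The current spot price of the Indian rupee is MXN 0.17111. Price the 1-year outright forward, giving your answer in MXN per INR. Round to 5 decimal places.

T = 1 year.
MXN growth factor: (1 + 0.0398)^1 = 1.039800.
INR accumulates by (1 + 0.0352)^1 = 1.035200.
CIP: F = S · (grow MXN)/(grow INR) = 0.17111 × 1.039800/1.035200 = 0.1718703 MXN per INR.

0.17187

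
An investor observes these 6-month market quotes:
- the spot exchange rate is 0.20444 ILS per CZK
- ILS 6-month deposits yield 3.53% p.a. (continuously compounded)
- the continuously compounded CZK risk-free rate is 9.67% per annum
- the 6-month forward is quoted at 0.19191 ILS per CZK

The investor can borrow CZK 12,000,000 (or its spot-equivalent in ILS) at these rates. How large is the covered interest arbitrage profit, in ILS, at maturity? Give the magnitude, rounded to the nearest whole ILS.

T = 6/12 years.
Route A — deposit CZK, sell forward: 12,000,000 × 1.049537929 × 0.19191 = ILS 2,417,001.89.
Route B — convert at spot, deposit ILS: 12,000,000 × 0.20444 × 1.017806682 = ILS 2,496,964.78.
The quoted forward undervalues CZK, so borrow CZK, convert to ILS at spot, deposit the ILS at 3.53%, and buy CZK forward at 0.19191 to cover the loan.
Profit = 2,496,964.78 − 2,417,001.89 = ILS 79,963.

ILS 79,963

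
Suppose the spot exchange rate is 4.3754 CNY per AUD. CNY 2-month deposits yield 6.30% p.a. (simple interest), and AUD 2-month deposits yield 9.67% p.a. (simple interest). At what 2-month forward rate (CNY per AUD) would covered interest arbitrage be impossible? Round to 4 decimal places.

T = 2/12 years.
CNY growth factor: 1 + 0.0630×2/12 = 1.010500.
Growth of 1 AUD over T: 1 + 0.0967×2/12 = 1.0161167.
So F = 4.3754 × 1.010500 / 1.0161167 = 4.351214 (CNY/AUD).

4.3512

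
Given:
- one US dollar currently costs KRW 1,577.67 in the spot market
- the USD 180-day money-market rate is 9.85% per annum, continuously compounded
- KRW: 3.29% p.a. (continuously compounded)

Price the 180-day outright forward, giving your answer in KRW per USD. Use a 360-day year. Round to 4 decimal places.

1526.7619

T = 180/360 years.
KRW accumulates by e^(0.0329×180/360) = 1.0165860462.
Growth of 1 USD over T: e^(0.0985×180/360) = 1.0504829386.
Forward (KRW per USD) = 1577.67 × 1.0165860462 / 1.0504829386 = 1526.761881.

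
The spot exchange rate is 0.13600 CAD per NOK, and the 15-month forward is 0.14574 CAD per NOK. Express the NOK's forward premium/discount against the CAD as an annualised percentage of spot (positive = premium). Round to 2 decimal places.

T = 15/12 years.
NOK trades forward at +7.16176% vs spot over the period.
Per annum: 0.0716176 / (15/12) = 0.057294 = 5.73%.

+5.73%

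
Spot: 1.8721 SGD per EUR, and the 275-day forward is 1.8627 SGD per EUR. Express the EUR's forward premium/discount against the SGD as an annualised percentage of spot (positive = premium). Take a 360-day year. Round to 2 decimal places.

T = 275/360 years.
EUR trades forward at -0.50211% vs spot over the period.
Annualise by dividing by T: -0.0050211 / (275/360) = -0.006573 → -0.66%.

-0.66%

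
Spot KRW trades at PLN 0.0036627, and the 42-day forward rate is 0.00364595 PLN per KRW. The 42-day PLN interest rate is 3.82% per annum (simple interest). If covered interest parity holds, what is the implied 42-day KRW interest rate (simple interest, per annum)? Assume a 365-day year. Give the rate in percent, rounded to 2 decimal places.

7.83%

T = 42/365 years.
CIP gives F = S · g_PLN/g_KRW, so g_PLN/g_KRW = 0.00364595/0.0036627 = 0.9954269.
PLN growth factor: 1 + 0.0382×42/365 = 1.0043956.
That pins the KRW growth at 1.0090099.
r = (1.0090099 − 1)/(42/365) = 0.078300 → 7.83%.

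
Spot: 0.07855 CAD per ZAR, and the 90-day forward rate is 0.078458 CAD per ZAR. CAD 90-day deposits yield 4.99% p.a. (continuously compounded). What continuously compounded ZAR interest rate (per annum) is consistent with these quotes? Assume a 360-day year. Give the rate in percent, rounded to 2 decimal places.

T = 90/360 years.
By CIP, F/S equals the CAD-to-ZAR growth ratio: 0.078458/0.07855 = 0.9988288.
CAD growth factor: e^(0.0499×90/360) = 1.0125531.
That pins the ZAR growth at 1.0137404.
Take logs: ln 1.0137404 / (90/360) = 0.054587, so 5.46%.

5.46%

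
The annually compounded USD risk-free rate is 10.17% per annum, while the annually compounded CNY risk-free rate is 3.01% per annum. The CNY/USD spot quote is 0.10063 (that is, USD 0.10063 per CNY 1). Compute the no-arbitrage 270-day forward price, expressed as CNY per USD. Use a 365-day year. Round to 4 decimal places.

T = 270/365 years.
Growth of 1 USD over T: (1 + 0.1017)^(270/365) = 1.0742747.
CNY growth factor: (1 + 0.0301)^(270/365) = 1.0221796.
CIP: F = S · (grow USD)/(grow CNY) = 0.10063 × 1.0742747/1.0221796 = 0.1057586 USD per CNY.
Quoted the other way: 1/0.1057586 = 9.4555 CNY per USD.

9.4555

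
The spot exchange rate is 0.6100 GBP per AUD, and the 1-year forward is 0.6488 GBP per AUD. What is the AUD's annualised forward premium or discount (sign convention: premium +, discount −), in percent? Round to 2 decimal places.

+6.36%

T = 1 year.
(F − S)/S = (0.6488 − 0.61)/0.61 = 0.0636066.
Annualise by dividing by T: 0.0636066 / 1 = 0.063607 → 6.36%.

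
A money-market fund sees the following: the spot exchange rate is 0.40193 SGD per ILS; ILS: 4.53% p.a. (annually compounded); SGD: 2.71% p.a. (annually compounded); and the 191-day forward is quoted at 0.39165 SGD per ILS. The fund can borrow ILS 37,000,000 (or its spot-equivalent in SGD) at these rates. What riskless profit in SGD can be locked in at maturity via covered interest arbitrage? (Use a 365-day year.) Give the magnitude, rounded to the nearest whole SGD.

SGD 250,028

T = 191/365 years.
Route A — deposit ILS, sell forward: 37,000,000 × 1.0234545289 × 0.39165 = SGD 14,830,930.75.
Route B — convert at spot, deposit SGD: 37,000,000 × 0.40193 × 1.0140906956 = SGD 15,080,958.51.
The quoted forward undervalues ILS, so borrow ILS, convert to SGD at spot, deposit the SGD at 2.71%, and buy ILS forward at 0.39165 to cover the loan.
The gap between the two covered legs is SGD 250,028.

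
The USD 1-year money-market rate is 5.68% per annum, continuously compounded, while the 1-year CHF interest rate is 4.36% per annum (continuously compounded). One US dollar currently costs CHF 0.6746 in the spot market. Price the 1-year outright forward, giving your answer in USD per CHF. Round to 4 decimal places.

T = 1 year.
CHF accumulates by e^(0.0436×1) = 1.0445644.
Growth of 1 USD over T: e^(0.0568×1) = 1.0584441.
So F = 0.6746 × 1.0445644 / 1.0584441 = 0.6657538 (CHF/USD).
Quoted the other way: 1/0.6657538 = 1.5021 USD per CHF.

1.5021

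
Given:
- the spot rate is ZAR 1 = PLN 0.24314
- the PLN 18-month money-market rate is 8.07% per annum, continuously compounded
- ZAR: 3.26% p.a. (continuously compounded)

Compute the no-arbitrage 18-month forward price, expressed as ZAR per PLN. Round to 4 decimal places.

T = 18/12 years.
Growth of 1 PLN over T: e^(0.0807×18/12) = 1.1286813.
Growth of 1 ZAR over T: e^(0.0326×18/12) = 1.0501153.
CIP: F = S · (grow PLN)/(grow ZAR) = 0.24314 × 1.1286813/1.0501153 = 0.2613309 PLN per ZAR.
Quoted the other way: 1/0.2613309 = 3.8266 ZAR per PLN.

3.8266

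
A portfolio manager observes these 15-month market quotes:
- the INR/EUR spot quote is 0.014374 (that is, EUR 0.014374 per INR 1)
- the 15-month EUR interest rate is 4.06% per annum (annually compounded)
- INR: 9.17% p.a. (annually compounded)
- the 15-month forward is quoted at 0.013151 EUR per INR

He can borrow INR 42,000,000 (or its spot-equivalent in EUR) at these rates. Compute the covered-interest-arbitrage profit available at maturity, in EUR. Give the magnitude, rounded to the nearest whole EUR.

EUR 18,136

T = 15/12 years.
Keep in INR, deliver into the forward: 42,000,000·1.11590992·0.013151 = EUR 616,363.92.
Swap to EUR now, deposit: 42,000,000·0.014374·1.05100499 = EUR 634,500.12.
The quoted forward undervalues INR, so borrow INR, convert to EUR at spot, deposit the EUR at 4.06%, and buy INR forward at 0.013151 to cover the loan.
Arbitrage profit = |616,363.92 − 634,500.12| = EUR 18,136.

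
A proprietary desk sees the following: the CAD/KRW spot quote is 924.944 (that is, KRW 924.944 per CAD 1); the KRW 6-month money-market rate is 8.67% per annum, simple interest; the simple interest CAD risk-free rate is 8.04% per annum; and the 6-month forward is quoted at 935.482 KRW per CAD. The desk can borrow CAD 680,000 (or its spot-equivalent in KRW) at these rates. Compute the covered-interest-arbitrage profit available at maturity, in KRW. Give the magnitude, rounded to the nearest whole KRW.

T = 6/12 years.
Keep in CAD, deliver into the forward: 680,000·1.040200·935.482 = KRW 661,700,095.95.
Swap to KRW now, deposit: 680,000·924.944·1.043350 = KRW 656,227,419.23.
The quoted forward overvalues CAD, so borrow KRW, buy CAD at spot, deposit the CAD at 8.04%, and sell the proceeds forward at 935.482.
Arbitrage profit = |661,700,095.95 − 656,227,419.23| = KRW 5,472,677.

KRW 5,472,677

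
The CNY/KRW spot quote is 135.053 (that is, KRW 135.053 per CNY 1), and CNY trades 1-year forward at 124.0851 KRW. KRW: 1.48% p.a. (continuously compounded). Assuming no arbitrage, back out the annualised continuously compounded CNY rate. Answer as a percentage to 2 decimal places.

T = 1 year.
CIP gives F = S · g_KRW/g_CNY, so g_KRW/g_CNY = 124.0851/135.053 = 0.9187882.
The KRW side grows by e^(0.0148×1) = 1.0149101.
Hence g_CNY = 1.1046181.
r = ln(1.1046181)/1 = 0.099500 → 9.95%.

9.95%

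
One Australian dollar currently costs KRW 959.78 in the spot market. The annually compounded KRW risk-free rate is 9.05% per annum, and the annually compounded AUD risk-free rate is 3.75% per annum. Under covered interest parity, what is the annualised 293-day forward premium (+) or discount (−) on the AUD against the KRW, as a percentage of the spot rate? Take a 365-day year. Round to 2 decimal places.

+5.08%

T = 293/365 years.
No-arbitrage forward: 959.78 × 1.0720218 / 1.029993 = 998.94376 KRW/AUD.
Annualised premium = (F − S)/S × (1/T) = (998.94376 − 959.78)/959.78 ÷ (293/365) = 5.08%.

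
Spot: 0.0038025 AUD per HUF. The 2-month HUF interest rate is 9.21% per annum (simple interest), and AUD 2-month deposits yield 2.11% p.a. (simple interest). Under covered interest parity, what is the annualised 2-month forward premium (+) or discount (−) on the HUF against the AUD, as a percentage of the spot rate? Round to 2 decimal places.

T = 2/12 years.
F = S · g_AUD/g_HUF = 0.0038025 × 1.0035167/1.015350 = 0.0037581841.
Annualised premium = (F − S)/S × (1/T) = (0.0037581841 − 0.0038025)/0.0038025 ÷ (2/12) = -6.99%.

-6.99%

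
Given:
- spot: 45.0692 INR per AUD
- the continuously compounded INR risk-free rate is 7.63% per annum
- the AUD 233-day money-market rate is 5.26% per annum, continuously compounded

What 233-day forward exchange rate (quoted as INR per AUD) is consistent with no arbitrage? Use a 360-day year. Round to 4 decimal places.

45.7659

T = 233/360 years.
INR growth factor: e^(0.0763×233/360) = 1.05062272.
Growth of 1 AUD over T: e^(0.0526×233/360) = 1.03463001.
CIP: F = S · (grow INR)/(grow AUD) = 45.0692 × 1.05062272/1.03463001 = 45.765854 INR per AUD.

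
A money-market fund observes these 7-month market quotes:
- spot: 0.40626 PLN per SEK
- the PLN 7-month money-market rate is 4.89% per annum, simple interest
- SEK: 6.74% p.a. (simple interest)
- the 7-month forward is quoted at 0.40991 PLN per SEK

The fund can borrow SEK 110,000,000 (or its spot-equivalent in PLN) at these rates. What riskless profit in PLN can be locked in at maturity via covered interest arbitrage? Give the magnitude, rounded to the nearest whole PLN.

T = 7/12 years.
Route A — deposit SEK, sell forward: 110,000,000 × 1.0393166667 × 0.40991 = PLN 46,862,892.43.
Route B — convert at spot, deposit PLN: 110,000,000 × 0.40626 × 1.028525 = PLN 45,963,342.32.
The quoted forward overvalues SEK, so borrow PLN, buy SEK at spot, deposit the SEK at 6.74%, and sell the proceeds forward at 0.40991.
Profit = 46,862,892.43 − 45,963,342.32 = PLN 899,550.

PLN 899,550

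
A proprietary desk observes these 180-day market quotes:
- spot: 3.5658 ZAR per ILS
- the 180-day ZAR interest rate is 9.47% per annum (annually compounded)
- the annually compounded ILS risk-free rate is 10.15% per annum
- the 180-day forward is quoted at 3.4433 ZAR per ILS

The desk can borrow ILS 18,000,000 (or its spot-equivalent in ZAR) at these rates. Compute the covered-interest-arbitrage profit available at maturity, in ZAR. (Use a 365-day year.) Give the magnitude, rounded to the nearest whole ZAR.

ZAR 2,107,401

T = 180/365 years.
Invest the ILS and cover forward: 18,000,000 × 1.0488289967 × 3.4433 = ZAR 65,005,791.92.
Convert at spot and invest in ZAR: 18,000,000 × 3.5658 × 1.0456309134 = ZAR 67,113,192.80.
The quoted forward undervalues ILS, so borrow ILS, convert to ZAR at spot, deposit the ZAR at 9.47%, and buy ILS forward at 3.4433 to cover the loan.
Profit = 67,113,192.80 − 65,005,791.92 = ZAR 2,107,401.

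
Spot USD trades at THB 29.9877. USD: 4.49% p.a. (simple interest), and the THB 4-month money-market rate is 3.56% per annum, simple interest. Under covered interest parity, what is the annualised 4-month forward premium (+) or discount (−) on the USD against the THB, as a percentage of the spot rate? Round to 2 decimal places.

T = 4/12 years.
CIP forward (THB per USD) = 29.9877 × 1.0118667/1.0149667 = 29.8961089.
Annualised premium = (F − S)/S × (1/T) = (29.8961089 − 29.9877)/29.9877 ÷ (4/12) = -0.92%.

-0.92%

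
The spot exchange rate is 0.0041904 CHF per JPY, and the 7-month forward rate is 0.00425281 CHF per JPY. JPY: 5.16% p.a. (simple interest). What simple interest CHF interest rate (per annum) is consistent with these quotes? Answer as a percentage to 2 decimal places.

7.79%

T = 7/12 years.
By CIP, F/S equals the CHF-to-JPY growth ratio: 0.00425281/0.0041904 = 1.0148936.
JPY growth factor: 1 + 0.0516×7/12 = 1.030100.
Hence g_CHF = 1.0454419.
r = (1.0454419 − 1)/(7/12) = 0.077900 → 7.79%.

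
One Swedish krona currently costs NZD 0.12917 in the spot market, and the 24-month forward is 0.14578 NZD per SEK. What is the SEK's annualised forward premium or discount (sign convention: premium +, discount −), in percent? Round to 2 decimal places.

+6.43%

T = 2 years.
SEK trades forward at +12.85902% vs spot over the period.
×(1/T) gives 6.43% p.a.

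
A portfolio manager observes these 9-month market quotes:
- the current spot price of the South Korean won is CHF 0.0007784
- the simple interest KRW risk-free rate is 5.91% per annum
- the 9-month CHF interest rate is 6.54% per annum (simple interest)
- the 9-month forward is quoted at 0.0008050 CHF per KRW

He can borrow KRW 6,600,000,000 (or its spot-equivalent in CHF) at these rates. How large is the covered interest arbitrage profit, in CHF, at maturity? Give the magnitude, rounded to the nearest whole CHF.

CHF 159,067

T = 9/12 years.
Route A — deposit KRW, sell forward: 6,600,000,000 × 1.044325 × 0.0008050 = CHF 5,548,498.73.
Route B — convert at spot, deposit CHF: 6,600,000,000 × 0.0007784 × 1.049050 = CHF 5,389,431.43.
The quoted forward overvalues KRW, so borrow CHF, buy KRW at spot, deposit the KRW at 5.91%, and sell the proceeds forward at 0.0008050.
Arbitrage profit = |5,548,498.73 − 5,389,431.43| = CHF 159,067.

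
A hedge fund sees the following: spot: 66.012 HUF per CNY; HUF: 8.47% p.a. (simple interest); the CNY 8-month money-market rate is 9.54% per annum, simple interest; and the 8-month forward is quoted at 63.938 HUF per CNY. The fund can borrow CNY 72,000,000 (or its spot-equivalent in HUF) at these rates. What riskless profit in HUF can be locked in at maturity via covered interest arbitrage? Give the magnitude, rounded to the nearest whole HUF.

T = 8/12 years.
Keep in CNY, deliver into the forward: 72,000,000·1.063600·63.938 = HUF 4,896,320,889.60.
Swap to HUF now, deposit: 72,000,000·66.012·1.056466666667 = HUF 5,021,242,387.20.
The quoted forward undervalues CNY, so borrow CNY, convert to HUF at spot, deposit the HUF at 8.47%, and buy CNY forward at 63.938 to cover the loan.
The gap between the two covered legs is HUF 124,921,498.

HUF 124,921,498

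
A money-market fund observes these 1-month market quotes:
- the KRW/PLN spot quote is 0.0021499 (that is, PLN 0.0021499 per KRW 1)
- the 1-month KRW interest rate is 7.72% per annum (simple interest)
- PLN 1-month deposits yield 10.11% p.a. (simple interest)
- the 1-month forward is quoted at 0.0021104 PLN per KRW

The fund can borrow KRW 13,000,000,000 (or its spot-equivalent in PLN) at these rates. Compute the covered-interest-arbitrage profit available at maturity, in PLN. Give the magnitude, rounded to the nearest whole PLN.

T = 1/12 years.
Keep in KRW, deliver into the forward: 13,000,000,000·1.0064333333·0.0021104 = PLN 27,611,699.79.
Swap to PLN now, deposit: 13,000,000,000·0.0021499·1.008425 = PLN 28,184,167.80.
The quoted forward undervalues KRW, so borrow KRW, convert to PLN at spot, deposit the PLN at 10.11%, and buy KRW forward at 0.0021104 to cover the loan.
Arbitrage profit = |27,611,699.79 − 28,184,167.80| = PLN 572,468.

PLN 572,468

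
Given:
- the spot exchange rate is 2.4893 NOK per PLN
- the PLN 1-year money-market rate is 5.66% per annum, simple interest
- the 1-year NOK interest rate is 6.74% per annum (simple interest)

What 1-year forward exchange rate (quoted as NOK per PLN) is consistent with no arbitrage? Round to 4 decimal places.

T = 1 year.
NOK growth factor: 1 + 0.0674×1 = 1.067400.
PLN growth factor: 1 + 0.0566×1 = 1.056600.
So F = 2.4893 × 1.067400 / 1.056600 = 2.514744 (NOK/PLN).

2.5147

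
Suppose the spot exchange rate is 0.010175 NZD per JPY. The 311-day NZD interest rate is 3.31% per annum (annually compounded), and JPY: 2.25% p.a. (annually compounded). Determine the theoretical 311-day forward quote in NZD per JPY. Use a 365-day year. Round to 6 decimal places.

T = 311/365 years.
NZD growth factor: (1 + 0.0331)^(311/365) = 1.0281348.
JPY accumulates by (1 + 0.0225)^(311/365) = 1.0191396.
Forward (NZD per JPY) = 0.010175 × 1.0281348 / 1.0191396 = 0.01026481.

0.010265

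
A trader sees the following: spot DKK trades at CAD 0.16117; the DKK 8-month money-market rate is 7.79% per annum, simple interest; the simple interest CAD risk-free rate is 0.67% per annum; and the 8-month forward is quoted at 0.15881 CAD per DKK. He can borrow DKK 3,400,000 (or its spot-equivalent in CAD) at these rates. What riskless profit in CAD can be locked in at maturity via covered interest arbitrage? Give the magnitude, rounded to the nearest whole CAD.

CAD 17,570

T = 8/12 years.
Route A — deposit DKK, sell forward: 3,400,000 × 1.05193333 × 0.15881 = CAD 567,995.61.
Route B — convert at spot, deposit CAD: 3,400,000 × 0.16117 × 1.00446667 = CAD 550,425.64.
The quoted forward overvalues DKK, so borrow CAD, buy DKK at spot, deposit the DKK at 7.79%, and sell the proceeds forward at 0.15881.
Arbitrage profit = |567,995.61 − 550,425.64| = CAD 17,570.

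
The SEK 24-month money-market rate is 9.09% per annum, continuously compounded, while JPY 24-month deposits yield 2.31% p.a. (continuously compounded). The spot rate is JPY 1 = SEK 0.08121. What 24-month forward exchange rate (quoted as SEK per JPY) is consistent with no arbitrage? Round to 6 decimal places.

0.093004

T = 2 years.
SEK accumulates by e^(0.0909×2) = 1.1993743.
JPY accumulates by e^(0.0231×2) = 1.0472838.
So F = 0.08121 × 1.1993743 / 1.0472838 = 0.09300362 (SEK/JPY).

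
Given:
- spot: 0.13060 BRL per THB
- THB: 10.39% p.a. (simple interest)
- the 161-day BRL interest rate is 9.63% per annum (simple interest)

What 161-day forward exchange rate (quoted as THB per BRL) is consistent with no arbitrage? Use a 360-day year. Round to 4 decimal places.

T = 161/360 years.
BRL accumulates by 1 + 0.0963×161/360 = 1.0430675.
THB accumulates by 1 + 0.1039×161/360 = 1.0464664.
CIP: F = S · (grow BRL)/(grow THB) = 0.1306 × 1.0430675/1.0464664 = 0.1301758 BRL per THB.
Invert for THB per BRL: 1 / 0.1301758 = 7.6819.

7.6819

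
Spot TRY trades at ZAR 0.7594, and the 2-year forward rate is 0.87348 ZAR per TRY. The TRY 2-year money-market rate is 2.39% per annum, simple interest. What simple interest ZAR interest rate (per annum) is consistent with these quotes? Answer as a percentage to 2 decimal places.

10.26%

T = 2 years.
By CIP, F/S equals the ZAR-to-TRY growth ratio: 0.87348/0.7594 = 1.1502239.
TRY growth factor: 1 + 0.0239×2 = 1.047800.
Hence g_ZAR = 1.2052046.
(1.2052046 − 1)/T = 0.102602, i.e. 10.26%.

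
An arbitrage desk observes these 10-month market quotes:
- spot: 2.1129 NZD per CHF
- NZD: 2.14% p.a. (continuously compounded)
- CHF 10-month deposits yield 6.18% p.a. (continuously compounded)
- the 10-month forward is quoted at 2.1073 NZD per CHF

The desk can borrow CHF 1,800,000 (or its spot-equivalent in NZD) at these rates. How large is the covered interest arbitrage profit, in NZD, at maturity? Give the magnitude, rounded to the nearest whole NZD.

NZD 121,952

T = 10/12 years.
Route A — deposit CHF, sell forward: 1,800,000 × 1.052849186 × 2.1073 = NZD 3,993,604.36.
Route B — convert at spot, deposit NZD: 1,800,000 × 2.1129 × 1.017993297 = NZD 3,871,652.47.
The quoted forward overvalues CHF, so borrow NZD, buy CHF at spot, deposit the CHF at 6.18%, and sell the proceeds forward at 2.1073.
The gap between the two covered legs is NZD 121,952.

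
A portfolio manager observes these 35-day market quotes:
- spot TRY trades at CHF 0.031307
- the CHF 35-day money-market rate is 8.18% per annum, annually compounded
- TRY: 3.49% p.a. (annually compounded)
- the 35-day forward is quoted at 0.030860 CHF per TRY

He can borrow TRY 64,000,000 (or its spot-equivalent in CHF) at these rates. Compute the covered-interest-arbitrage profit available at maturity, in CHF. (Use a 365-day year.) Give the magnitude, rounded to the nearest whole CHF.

CHF 37,264

T = 35/365 years.
Invest the TRY and cover forward: 64,000,000 × 1.003294918 × 0.030860 = CHF 1,981,547.59.
Convert at spot and invest in CHF: 64,000,000 × 0.031307 × 1.007568004 = CHF 2,018,811.62.
The quoted forward undervalues TRY, so borrow TRY, convert to CHF at spot, deposit the CHF at 8.18%, and buy TRY forward at 0.030860 to cover the loan.
Arbitrage profit = |1,981,547.59 − 2,018,811.62| = CHF 37,264.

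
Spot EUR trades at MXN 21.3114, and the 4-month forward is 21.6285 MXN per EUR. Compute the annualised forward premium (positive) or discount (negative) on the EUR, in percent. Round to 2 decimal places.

T = 4/12 years.
EUR trades forward at +1.48794% vs spot over the period.
×(1/T) gives 4.46% p.a.

+4.46%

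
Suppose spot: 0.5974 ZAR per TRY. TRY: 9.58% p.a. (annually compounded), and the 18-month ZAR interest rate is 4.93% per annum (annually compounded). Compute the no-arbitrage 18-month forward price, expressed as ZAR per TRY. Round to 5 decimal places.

T = 18/12 years.
ZAR growth factor: (1 + 0.0493)^(18/12) = 1.0748541.
Growth of 1 TRY over T: (1 + 0.0958)^(18/12) = 1.1470885.
CIP: F = S · (grow ZAR)/(grow TRY) = 0.5974 × 1.0748541/1.1470885 = 0.5597806 ZAR per TRY.

0.55978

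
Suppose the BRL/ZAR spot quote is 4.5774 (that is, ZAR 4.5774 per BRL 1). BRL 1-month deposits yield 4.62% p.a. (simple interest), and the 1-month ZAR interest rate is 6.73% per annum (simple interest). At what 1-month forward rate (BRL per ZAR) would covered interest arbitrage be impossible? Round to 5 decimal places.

T = 1/12 years.
Growth of 1 ZAR over T: 1 + 0.0673×1/12 = 1.0056083.
Growth of 1 BRL over T: 1 + 0.0462×1/12 = 1.003850.
Forward (ZAR per BRL) = 4.5774 × 1.0056083 / 1.003850 = 4.585418.
Quoted the other way: 1/4.585418 = 0.21808 BRL per ZAR.

0.21808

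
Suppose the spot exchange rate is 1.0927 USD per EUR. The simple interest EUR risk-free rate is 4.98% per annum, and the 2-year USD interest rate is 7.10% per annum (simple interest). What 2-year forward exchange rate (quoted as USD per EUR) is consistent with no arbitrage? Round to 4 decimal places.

T = 2 years.
USD growth factor: 1 + 0.0710×2 = 1.142000.
EUR accumulates by 1 + 0.0498×2 = 1.099600.
CIP: F = S · (grow USD)/(grow EUR) = 1.0927 × 1.142000/1.099600 = 1.134834 USD per EUR.

1.1348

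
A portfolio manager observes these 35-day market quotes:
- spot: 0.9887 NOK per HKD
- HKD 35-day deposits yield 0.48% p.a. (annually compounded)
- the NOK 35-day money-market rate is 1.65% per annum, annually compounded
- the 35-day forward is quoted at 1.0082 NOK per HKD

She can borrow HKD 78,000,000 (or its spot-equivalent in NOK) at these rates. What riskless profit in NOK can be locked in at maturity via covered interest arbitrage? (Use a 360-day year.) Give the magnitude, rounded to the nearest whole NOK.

NOK 1,434,820

T = 35/360 years.
Invest the HKD and cover forward: 78,000,000 × 1.0004656586 × 1.0082 = NOK 78,676,219.21.
Convert at spot and invest in NOK: 78,000,000 × 0.9887 × 1.0015923425 = NOK 77,241,399.22.
The quoted forward overvalues HKD, so borrow NOK, buy HKD at spot, deposit the HKD at 0.48%, and sell the proceeds forward at 1.0082.
The gap between the two covered legs is NOK 1,434,820.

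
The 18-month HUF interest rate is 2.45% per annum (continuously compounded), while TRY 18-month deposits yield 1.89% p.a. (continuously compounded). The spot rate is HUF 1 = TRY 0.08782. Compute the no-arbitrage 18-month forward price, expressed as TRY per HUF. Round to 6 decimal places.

T = 18/12 years.
TRY growth factor: e^(0.0189×18/12) = 1.0287557.
Growth of 1 HUF over T: e^(0.0245×18/12) = 1.0374336.
So F = 0.08782 × 1.0287557 / 1.0374336 = 0.08708541 (TRY/HUF).

0.087085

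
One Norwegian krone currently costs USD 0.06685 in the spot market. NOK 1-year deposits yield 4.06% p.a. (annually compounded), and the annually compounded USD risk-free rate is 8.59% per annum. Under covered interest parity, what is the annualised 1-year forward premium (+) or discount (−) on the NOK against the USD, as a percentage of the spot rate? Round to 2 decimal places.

T = 1 year.
CIP forward (USD per NOK) = 0.06685 × 1.085900/1.040600 = 0.06976015.
Annualised premium = (F − S)/S × (1/T) = (0.06976015 − 0.06685)/0.06685 ÷ 1 = 4.35%.

+4.35%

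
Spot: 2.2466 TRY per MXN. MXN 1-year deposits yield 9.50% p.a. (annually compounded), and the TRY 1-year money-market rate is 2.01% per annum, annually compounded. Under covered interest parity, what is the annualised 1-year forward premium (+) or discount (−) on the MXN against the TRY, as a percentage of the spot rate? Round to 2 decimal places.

-6.84%

T = 1 year.
F = S · g_TRY/g_MXN = 2.2466 × 1.020100/1.095000 = 2.0929285.
(F − S)/S ÷ T = (2.0929285 − 2.2466)/2.2466/1 = -0.068402 → -6.84%.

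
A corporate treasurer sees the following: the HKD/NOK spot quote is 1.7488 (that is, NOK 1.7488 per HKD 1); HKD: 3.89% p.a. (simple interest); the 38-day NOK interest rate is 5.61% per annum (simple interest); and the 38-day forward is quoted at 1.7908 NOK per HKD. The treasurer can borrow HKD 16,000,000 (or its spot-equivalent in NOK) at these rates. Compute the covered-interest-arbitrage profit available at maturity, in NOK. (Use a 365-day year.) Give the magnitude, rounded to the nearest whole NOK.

T = 38/365 years.
Route A — deposit HKD, sell forward: 16,000,000 × 1.004049863 × 1.7908 = NOK 28,768,839.91.
Route B — convert at spot, deposit NOK: 16,000,000 × 1.7488 × 1.0058405479 = NOK 28,144,223.20.
The quoted forward overvalues HKD, so borrow NOK, buy HKD at spot, deposit the HKD at 3.89%, and sell the proceeds forward at 1.7908.
Profit = 28,768,839.91 − 28,144,223.20 = NOK 624,617.

NOK 624,617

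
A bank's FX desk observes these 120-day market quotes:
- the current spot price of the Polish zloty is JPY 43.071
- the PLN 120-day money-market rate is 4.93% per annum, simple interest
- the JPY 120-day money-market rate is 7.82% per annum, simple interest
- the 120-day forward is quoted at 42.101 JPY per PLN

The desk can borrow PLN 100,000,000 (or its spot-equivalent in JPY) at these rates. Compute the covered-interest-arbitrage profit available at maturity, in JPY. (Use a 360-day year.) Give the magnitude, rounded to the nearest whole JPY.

T = 120/360 years.
Invest the PLN and cover forward: 100,000,000 × 1.016433333333 × 42.101 = JPY 4,279,285,976.67.
Convert at spot and invest in JPY: 100,000,000 × 43.071 × 1.026066666667 = JPY 4,419,371,740.00.
The quoted forward undervalues PLN, so borrow PLN, convert to JPY at spot, deposit the JPY at 7.82%, and buy PLN forward at 42.101 to cover the loan.
Arbitrage profit = |4,279,285,976.67 − 4,419,371,740.00| = JPY 140,085,763.

JPY 140,085,763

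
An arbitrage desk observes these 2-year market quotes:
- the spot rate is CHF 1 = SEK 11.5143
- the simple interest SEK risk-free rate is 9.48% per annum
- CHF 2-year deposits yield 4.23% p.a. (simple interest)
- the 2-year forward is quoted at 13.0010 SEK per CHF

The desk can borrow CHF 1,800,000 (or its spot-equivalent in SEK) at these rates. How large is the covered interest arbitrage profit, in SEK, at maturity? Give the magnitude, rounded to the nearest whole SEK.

SEK 726,252

T = 2 years.
Invest the CHF and cover forward: 1,800,000 × 1.084600 × 13.0010 = SEK 25,381,592.28.
Convert at spot and invest in SEK: 1,800,000 × 11.5143 × 1.189600 = SEK 24,655,340.30.
The quoted forward overvalues CHF, so borrow SEK, buy CHF at spot, deposit the CHF at 4.23%, and sell the proceeds forward at 13.0010.
The gap between the two covered legs is SEK 726,252.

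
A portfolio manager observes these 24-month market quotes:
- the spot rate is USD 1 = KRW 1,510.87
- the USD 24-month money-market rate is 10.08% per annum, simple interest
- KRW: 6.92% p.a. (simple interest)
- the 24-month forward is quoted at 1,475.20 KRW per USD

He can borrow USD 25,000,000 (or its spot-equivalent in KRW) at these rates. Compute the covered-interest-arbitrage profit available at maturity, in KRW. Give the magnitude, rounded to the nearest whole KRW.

KRW 1,315,647,800

T = 2 years.
Route A — deposit USD, sell forward: 25,000,000 × 1.201600 × 1475.20 = KRW 44,315,008,000.00.
Route B — convert at spot, deposit KRW: 25,000,000 × 1510.87 × 1.138400 = KRW 42,999,360,200.00.
The quoted forward overvalues USD, so borrow KRW, buy USD at spot, deposit the USD at 10.08%, and sell the proceeds forward at 1,475.20.
The gap between the two covered legs is KRW 1,315,647,800.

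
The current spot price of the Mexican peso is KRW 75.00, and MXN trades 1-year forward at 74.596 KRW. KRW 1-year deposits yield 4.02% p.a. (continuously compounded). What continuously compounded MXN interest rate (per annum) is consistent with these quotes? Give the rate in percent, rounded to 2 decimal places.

4.56%

T = 1 year.
By CIP, F/S equals the KRW-to-MXN growth ratio: 74.596/75.0 = 0.9946133.
The KRW side grows by e^(0.0402×1) = 1.041019.
That pins the MXN growth at 1.046657.
Take logs: ln 1.046657 / 1 = 0.045601, so 4.56%.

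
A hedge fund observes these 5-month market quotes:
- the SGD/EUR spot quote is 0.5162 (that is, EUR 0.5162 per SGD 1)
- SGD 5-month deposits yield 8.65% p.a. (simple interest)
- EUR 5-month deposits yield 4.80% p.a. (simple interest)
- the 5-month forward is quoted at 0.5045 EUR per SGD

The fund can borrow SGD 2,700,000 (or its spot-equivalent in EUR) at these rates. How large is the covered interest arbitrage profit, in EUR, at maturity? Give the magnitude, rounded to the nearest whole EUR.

T = 5/12 years.
Route A — deposit SGD, sell forward: 2,700,000 × 1.036041667 × 0.5045 = EUR 1,411,244.16.
Route B — convert at spot, deposit EUR: 2,700,000 × 0.5162 × 1.020000 = EUR 1,421,614.80.
The quoted forward undervalues SGD, so borrow SGD, convert to EUR at spot, deposit the EUR at 4.80%, and buy SGD forward at 0.5045 to cover the loan.
Profit = 1,421,614.80 − 1,411,244.16 = EUR 10,371.

EUR 10,371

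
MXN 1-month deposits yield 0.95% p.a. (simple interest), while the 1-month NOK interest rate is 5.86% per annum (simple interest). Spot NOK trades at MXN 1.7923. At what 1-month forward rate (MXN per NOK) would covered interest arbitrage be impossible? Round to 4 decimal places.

T = 1/12 years.
Growth of 1 MXN over T: 1 + 0.0095×1/12 = 1.0007917.
NOK growth factor: 1 + 0.0586×1/12 = 1.0048833.
Forward (MXN per NOK) = 1.7923 × 1.0007917 / 1.0048833 = 1.785002.

1.7850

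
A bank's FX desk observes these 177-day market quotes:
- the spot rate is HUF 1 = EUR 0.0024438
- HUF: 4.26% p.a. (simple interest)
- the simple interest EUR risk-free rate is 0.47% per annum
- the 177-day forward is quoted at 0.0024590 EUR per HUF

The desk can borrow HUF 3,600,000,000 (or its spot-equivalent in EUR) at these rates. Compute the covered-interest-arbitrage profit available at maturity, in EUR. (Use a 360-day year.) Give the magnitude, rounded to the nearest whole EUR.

EUR 219,804

T = 177/360 years.
Route A — deposit HUF, sell forward: 3,600,000,000 × 1.020945 × 0.0024590 = EUR 9,037,813.52.
Route B — convert at spot, deposit EUR: 3,600,000,000 × 0.0024438 × 1.002310833 = EUR 8,818,009.97.
The quoted forward overvalues HUF, so borrow EUR, buy HUF at spot, deposit the HUF at 4.26%, and sell the proceeds forward at 0.0024590.
Arbitrage profit = |9,037,813.52 − 8,818,009.97| = EUR 219,804.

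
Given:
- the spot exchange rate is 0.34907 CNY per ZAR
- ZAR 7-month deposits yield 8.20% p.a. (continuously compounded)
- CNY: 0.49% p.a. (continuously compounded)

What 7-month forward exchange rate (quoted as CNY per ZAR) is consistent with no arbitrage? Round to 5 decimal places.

0.33372

T = 7/12 years.
Growth of 1 CNY over T: e^(0.0049×7/12) = 1.0028624.
Growth of 1 ZAR over T: e^(0.0820×7/12) = 1.0489958.
So F = 0.34907 × 1.0028624 / 1.0489958 = 0.3337184 (CNY/ZAR).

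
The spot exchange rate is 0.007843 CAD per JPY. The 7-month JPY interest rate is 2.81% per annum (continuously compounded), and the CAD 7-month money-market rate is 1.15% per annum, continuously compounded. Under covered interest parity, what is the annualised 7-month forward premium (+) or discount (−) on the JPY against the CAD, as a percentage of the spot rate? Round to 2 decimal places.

-1.65%

T = 7/12 years.
F = S · g_CAD/g_JPY = 0.007843 × 1.0067309/1.0165267 = 0.007767421.
Annualised premium = (F − S)/S × (1/T) = (0.007767421 − 0.007843)/0.007843 ÷ (7/12) = -1.65%.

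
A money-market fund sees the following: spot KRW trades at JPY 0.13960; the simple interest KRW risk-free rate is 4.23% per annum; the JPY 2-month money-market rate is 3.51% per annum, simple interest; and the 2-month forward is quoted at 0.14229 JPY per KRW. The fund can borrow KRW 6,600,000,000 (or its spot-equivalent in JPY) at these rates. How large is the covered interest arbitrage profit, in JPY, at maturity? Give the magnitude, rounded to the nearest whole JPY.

JPY 18,984,798

T = 2/12 years.
Invest the KRW and cover forward: 6,600,000,000 × 1.007050 × 0.14229 = JPY 945,734,753.70.
Convert at spot and invest in JPY: 6,600,000,000 × 0.13960 × 1.005850 = JPY 926,749,956.00.
The quoted forward overvalues KRW, so borrow JPY, buy KRW at spot, deposit the KRW at 4.23%, and sell the proceeds forward at 0.14229.
Profit = 945,734,753.70 − 926,749,956.00 = JPY 18,984,798.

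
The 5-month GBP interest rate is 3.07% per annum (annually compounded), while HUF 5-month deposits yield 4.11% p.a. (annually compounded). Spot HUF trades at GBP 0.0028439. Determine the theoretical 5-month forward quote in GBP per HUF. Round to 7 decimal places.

0.0028320

T = 5/12 years.
Growth of 1 GBP over T: (1 + 0.0307)^(5/12) = 1.0126789.
Growth of 1 HUF over T: (1 + 0.0411)^(5/12) = 1.0169241.
CIP: F = S · (grow GBP)/(grow HUF) = 0.0028439 × 1.0126789/1.0169241 = 0.002832028 GBP per HUF.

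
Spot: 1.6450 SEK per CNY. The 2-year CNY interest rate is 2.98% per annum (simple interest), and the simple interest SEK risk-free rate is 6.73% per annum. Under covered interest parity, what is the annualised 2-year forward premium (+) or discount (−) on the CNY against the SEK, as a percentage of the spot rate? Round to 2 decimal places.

+3.54%

T = 2 years.
No-arbitrage forward: 1.645 × 1.134600 / 1.059600 = 1.7614354 SEK/CNY.
(F − S)/S ÷ T = (1.7614354 − 1.645)/1.645/2 = 0.035391 → 3.54%.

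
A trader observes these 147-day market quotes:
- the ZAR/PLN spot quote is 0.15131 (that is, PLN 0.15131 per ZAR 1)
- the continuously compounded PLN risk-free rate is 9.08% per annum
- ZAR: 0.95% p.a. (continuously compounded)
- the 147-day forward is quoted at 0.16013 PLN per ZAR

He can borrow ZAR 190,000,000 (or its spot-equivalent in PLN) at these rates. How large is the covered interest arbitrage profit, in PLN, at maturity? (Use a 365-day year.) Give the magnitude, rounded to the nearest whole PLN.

T = 147/365 years.
Keep in ZAR, deliver into the forward: 190,000,000·1.003833356·0.16013 = PLN 30,541,328.71.
Swap to PLN now, deposit: 190,000,000·0.15131·1.03724563 = PLN 29,819,670.89.
The quoted forward overvalues ZAR, so borrow PLN, buy ZAR at spot, deposit the ZAR at 0.95%, and sell the proceeds forward at 0.16013.
Arbitrage profit = |30,541,328.71 − 29,819,670.89| = PLN 721,658.

PLN 721,658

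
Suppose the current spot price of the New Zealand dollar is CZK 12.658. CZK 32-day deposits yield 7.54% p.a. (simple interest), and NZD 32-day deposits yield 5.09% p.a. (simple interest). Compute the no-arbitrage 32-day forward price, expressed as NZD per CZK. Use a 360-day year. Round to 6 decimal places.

0.078831

T = 32/360 years.
CZK accumulates by 1 + 0.0754×32/360 = 1.0067022.
NZD accumulates by 1 + 0.0509×32/360 = 1.0045244.
CIP: F = S · (grow CZK)/(grow NZD) = 12.658 × 1.0067022/1.0045244 = 12.68544 CZK per NZD.
Quoted the other way: 1/12.68544 = 0.078831 NZD per CZK.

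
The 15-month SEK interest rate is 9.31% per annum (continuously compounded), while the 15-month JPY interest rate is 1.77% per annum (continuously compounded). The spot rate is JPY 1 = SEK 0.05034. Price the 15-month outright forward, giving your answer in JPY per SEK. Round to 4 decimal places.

T = 15/12 years.
SEK accumulates by e^(0.0931×15/12) = 1.12341707.
JPY accumulates by e^(0.0177×15/12) = 1.02237157.
CIP: F = S · (grow SEK)/(grow JPY) = 0.05034 × 1.12341707/1.02237157 = 0.055315325 SEK per JPY.
Quoted the other way: 1/0.055315325 = 18.0782 JPY per SEK.

18.0782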